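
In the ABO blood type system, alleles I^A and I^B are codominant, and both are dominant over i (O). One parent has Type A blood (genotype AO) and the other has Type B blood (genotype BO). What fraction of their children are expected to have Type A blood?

Cross: AO × BO
Possible offspring genotypes: 1 AB, 1 AO, 1 BO, 1 OO
Blood type counts: 1 Type AB, 1 Type A, 1 Type B, 1 Type O
Probability of Type A: 1/4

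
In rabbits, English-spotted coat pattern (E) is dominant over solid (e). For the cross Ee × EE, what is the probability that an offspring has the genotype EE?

Punnett square for Ee × EE:
Offspring genotypes: 2 EE, 2 Ee
Total offspring: 4
Count with target: 2
Probability: 2/4 = 1/2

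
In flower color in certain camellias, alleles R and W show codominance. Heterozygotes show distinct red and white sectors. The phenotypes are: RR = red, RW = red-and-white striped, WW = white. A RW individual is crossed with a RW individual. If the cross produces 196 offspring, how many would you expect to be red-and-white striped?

Punnett square for RW × RW:
Offspring genotypes: 1 RR, 2 RW, 1 WW
Phenotype counts: 1 red, 2 red-and-white striped, 1 white
red-and-white striped: 2 out of 4 → fraction 1/2
Expected count = 1/2 × 196 = 98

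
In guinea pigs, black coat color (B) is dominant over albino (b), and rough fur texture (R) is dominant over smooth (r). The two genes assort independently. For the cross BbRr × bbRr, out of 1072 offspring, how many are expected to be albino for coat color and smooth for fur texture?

Dihybrid cross BbRr × bbRr — consider each gene separately:
coat color: Bb × bb → 2 Bb, 2 bb → 2 B_ : 2 bb (out of 4)
fur texture: Rr × Rr → 1 RR, 2 Rr, 1 rr → 3 R_ : 1 rr (out of 4)
Looking for: albino (bb) and smooth (rr)
P(albino) = 2/4, P(smooth) = 1/4
P(both) = 2/4 × 1/4 = 2/16 = 1/8
Expected count = 1/8 × 1072 = 134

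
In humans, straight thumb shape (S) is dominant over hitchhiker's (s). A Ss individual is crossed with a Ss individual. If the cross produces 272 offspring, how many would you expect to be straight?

Punnett square for Ss × Ss:
Offspring genotypes: 1 SS, 2 Ss, 1 ss
straight: 3, hitchhiker's: 1
straight: 3 out of 4 → fraction 3/4
Expected count = 3/4 × 272 = 204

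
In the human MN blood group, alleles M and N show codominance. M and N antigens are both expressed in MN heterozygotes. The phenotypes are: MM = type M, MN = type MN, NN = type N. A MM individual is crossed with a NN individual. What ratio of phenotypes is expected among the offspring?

Punnett square for MM × NN:
Offspring genotypes: 4 MN
Phenotype counts: 4 type MN
Ratio: all type MN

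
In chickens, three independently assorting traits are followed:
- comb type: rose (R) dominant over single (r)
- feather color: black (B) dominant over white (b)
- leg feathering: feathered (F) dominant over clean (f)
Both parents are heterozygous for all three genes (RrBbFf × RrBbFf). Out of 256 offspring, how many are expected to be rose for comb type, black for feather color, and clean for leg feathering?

Trihybrid cross: RrBbFf × RrBbFf
Each trait segregates independently with a 3:1 phenotypic ratio, so each gene contributes 3/4 (dominant) or 1/4 (recessive).
Target: rose (comb type), black (feather color), clean (leg feathering)
Probability = product of independent per-trait probabilities
= 3/4 × 3/4 × 1/4 = 9/64
Expected count = 9/64 × 256 = 36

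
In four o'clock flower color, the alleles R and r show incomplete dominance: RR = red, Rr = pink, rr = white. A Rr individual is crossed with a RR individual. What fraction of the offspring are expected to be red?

Punnett square for Rr × RR:
Offspring genotypes: 2 RR, 2 Rr
Phenotype counts: 2 red, 2 pink
red: 2 out of 4
Probability: 2/4 = 1/2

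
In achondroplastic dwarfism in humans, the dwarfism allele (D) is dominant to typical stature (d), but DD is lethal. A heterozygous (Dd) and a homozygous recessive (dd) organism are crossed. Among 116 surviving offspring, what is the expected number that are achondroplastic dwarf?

Cross: Dd × dd
Punnett square offspring (before lethality): 2 Dd, 2 dd
No DD offspring are produced in this cross.
achondroplastic dwarf: 2 out of 4 → fraction 1/2
Expected count = 1/2 × 116 = 58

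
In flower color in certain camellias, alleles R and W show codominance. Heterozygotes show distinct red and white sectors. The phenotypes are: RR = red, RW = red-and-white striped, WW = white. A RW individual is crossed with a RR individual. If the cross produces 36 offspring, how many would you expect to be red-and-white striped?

Punnett square for RW × RR:
Offspring genotypes: 2 RR, 2 RW
Phenotype counts: 2 red, 2 red-and-white striped
red-and-white striped: 2 out of 4 → fraction 1/2
Expected count = 1/2 × 36 = 18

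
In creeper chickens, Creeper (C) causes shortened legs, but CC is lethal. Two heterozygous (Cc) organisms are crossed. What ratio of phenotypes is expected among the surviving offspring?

Cross: Cc × Cc
Punnett square offspring (before lethality): 1 CC, 2 Cc, 1 cc
The CC genotype is lethal (embryos die); surviving offspring: 2 Cc, 1 cc
Ratio: 2 creeper : 1 normal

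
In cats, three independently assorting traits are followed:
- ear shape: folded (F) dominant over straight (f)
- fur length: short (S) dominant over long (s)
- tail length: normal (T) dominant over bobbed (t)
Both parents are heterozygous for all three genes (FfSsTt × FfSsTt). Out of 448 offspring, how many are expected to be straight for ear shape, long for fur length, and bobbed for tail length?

Trihybrid cross: FfSsTt × FfSsTt
Each trait segregates independently with a 3:1 phenotypic ratio, so each gene contributes 3/4 (dominant) or 1/4 (recessive).
Target: straight (ear shape), long (fur length), bobbed (tail length)
Probability = product of independent per-trait probabilities
= 1/4 × 1/4 × 1/4 = 1/64
Expected count = 1/64 × 448 = 7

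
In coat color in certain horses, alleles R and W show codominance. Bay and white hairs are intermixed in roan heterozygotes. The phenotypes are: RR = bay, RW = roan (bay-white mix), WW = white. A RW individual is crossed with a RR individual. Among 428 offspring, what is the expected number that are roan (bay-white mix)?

Punnett square for RW × RR:
Offspring genotypes: 2 RR, 2 RW
Phenotype counts: 2 bay, 2 roan (bay-white mix)
roan (bay-white mix): 2 out of 4 → fraction 1/2
Expected count = 1/2 × 428 = 214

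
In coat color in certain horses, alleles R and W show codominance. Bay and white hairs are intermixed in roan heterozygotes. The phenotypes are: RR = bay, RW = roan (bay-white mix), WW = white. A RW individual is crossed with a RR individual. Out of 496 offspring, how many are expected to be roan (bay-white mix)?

Punnett square for RW × RR:
Offspring genotypes: 2 RR, 2 RW
Phenotype counts: 2 bay, 2 roan (bay-white mix)
roan (bay-white mix): 2 out of 4 → fraction 1/2
Expected count = 1/2 × 496 = 248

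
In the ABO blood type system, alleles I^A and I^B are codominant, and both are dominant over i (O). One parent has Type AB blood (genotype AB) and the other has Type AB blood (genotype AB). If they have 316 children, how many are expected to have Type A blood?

Cross: AB × AB
Possible offspring genotypes: 1 AA, 2 AB, 1 BB
Blood type counts: 1 Type A, 2 Type AB, 1 Type B
Probability of Type A: 1/4
Expected count = 1/4 × 316 = 79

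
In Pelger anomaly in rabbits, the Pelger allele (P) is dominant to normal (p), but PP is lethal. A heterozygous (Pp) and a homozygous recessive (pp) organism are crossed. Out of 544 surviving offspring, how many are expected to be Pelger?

Cross: Pp × pp
Punnett square offspring (before lethality): 2 Pp, 2 pp
No PP offspring are produced in this cross.
Pelger: 2 out of 4 → fraction 1/2
Expected count = 1/2 × 544 = 272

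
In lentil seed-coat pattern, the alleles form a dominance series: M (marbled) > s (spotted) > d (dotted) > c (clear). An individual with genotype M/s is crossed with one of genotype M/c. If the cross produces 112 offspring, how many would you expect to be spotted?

Cross: M/s × M/c
Allele dominance: M > s > d > c
Offspring genotypes: 1 M/M, 1 M/c, 1 M/s, 1 s/c
Phenotype counts: 3 marbled, 1 spotted
spotted: 1 out of 4 → fraction 1/4
Expected count = 1/4 × 112 = 28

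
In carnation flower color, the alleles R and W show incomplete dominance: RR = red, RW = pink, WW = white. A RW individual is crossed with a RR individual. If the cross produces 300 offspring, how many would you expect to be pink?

Punnett square for RW × RR:
Offspring genotypes: 2 RR, 2 RW
Phenotype counts: 2 red, 2 pink
pink: 2 out of 4 → fraction 1/2
Expected count = 1/2 × 300 = 150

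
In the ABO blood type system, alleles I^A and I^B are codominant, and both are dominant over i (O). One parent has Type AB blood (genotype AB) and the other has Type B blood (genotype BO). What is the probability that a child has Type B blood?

Cross: AB × BO
Possible offspring genotypes: 1 AB, 1 AO, 1 BB, 1 BO
Blood type counts: 1 Type AB, 1 Type A, 2 Type B
Probability of Type B: 2/4 = 1/2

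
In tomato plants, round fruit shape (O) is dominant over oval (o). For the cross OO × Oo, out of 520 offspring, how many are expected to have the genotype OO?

Punnett square for OO × Oo:
Offspring genotypes: 2 OO, 2 Oo
Total offspring: 4
Count with target: 2
Probability: 2/4 = 1/2
Expected count = 1/2 × 520 = 260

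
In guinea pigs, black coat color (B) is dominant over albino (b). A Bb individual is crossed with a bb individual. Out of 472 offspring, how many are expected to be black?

Punnett square for Bb × bb:
Offspring genotypes: 2 Bb, 2 bb
black: 2, albino: 2
black: 2 out of 4 → fraction 1/2
Expected count = 1/2 × 472 = 236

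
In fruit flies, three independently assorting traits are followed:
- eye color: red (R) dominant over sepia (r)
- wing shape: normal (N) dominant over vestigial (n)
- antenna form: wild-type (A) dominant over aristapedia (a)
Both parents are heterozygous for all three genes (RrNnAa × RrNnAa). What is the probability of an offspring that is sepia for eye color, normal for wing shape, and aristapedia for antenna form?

Trihybrid cross: RrNnAa × RrNnAa
Each trait segregates independently with a 3:1 phenotypic ratio, so each gene contributes 3/4 (dominant) or 1/4 (recessive).
Target: sepia (eye color), normal (wing shape), aristapedia (antenna form)
Probability = product of independent per-trait probabilities
= 1/4 × 3/4 × 1/4 = 3/64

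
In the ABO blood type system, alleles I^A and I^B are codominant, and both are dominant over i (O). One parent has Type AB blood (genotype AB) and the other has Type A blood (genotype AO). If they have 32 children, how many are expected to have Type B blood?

Cross: AB × AO
Possible offspring genotypes: 1 AA, 1 AO, 1 AB, 1 BO
Blood type counts: 2 Type A, 1 Type AB, 1 Type B
Probability of Type B: 1/4
Expected count = 1/4 × 32 = 8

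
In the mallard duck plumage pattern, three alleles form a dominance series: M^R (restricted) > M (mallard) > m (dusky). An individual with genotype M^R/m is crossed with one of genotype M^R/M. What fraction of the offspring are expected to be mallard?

Cross: M^R/m × M^R/M
Allele dominance: M^R > M > m
Offspring genotypes: 1 M^R/M^R, 1 M^R/M, 1 M^R/m, 1 M/m
Phenotype counts: 3 restricted, 1 mallard
mallard: 1 out of 4
Probability: 1/4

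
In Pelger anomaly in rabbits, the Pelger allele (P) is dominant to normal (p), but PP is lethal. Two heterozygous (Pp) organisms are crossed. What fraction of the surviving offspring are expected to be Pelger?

Cross: Pp × Pp
Punnett square offspring (before lethality): 1 PP, 2 Pp, 1 pp
The PP genotype is lethal (embryos die); surviving offspring: 2 Pp, 1 pp
Pelger: 2 out of 3
Probability: 2/3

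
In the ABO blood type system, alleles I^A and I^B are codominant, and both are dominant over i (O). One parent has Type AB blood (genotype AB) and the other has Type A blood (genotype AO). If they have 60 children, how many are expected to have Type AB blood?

Cross: AB × AO
Possible offspring genotypes: 1 AA, 1 AO, 1 AB, 1 BO
Blood type counts: 2 Type A, 1 Type AB, 1 Type B
Probability of Type AB: 1/4
Expected count = 1/4 × 60 = 15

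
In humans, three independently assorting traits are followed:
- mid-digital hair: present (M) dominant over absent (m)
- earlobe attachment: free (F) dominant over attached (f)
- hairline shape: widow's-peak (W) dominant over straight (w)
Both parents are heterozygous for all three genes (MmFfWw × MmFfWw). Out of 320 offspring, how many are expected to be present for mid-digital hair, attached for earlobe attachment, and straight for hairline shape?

Trihybrid cross: MmFfWw × MmFfWw
Each trait segregates independently with a 3:1 phenotypic ratio, so each gene contributes 3/4 (dominant) or 1/4 (recessive).
Target: present (mid-digital hair), attached (earlobe attachment), straight (hairline shape)
Probability = product of independent per-trait probabilities
= 3/4 × 1/4 × 1/4 = 3/64
Expected count = 3/64 × 320 = 15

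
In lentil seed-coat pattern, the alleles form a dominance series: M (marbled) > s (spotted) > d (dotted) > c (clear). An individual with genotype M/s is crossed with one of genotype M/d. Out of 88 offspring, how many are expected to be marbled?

Cross: M/s × M/d
Allele dominance: M > s > d > c
Offspring genotypes: 1 M/M, 1 M/d, 1 M/s, 1 s/d
Phenotype counts: 3 marbled, 1 spotted
marbled: 3 out of 4 → fraction 3/4
Expected count = 3/4 × 88 = 66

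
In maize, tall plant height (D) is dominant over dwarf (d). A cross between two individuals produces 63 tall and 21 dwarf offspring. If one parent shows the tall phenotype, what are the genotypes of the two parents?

Observed offspring: 63 tall, 21 dwarf
The observed ratio simplifies to 3:1. Dwarf (dd) offspring appear, so each parent must contribute one d allele. The parent stated to show tall carries D, so it is Dd. The other parent is then either Dd or dd: Dd × dd would give a 1:1 split, whereas Dd × Dd gives 3:1 — matching the data. So both parents are heterozygous (Dd × Dd).
Parent genotypes: Dd × Dd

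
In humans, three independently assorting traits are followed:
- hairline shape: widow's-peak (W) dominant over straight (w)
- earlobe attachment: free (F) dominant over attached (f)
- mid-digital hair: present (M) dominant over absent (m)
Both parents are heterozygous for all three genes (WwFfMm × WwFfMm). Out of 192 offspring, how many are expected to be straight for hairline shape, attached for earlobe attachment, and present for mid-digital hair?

Trihybrid cross: WwFfMm × WwFfMm
Each trait segregates independently with a 3:1 phenotypic ratio, so each gene contributes 3/4 (dominant) or 1/4 (recessive).
Target: straight (hairline shape), attached (earlobe attachment), present (mid-digital hair)
Probability = product of independent per-trait probabilities
= 1/4 × 1/4 × 3/4 = 3/64
Expected count = 3/64 × 192 = 9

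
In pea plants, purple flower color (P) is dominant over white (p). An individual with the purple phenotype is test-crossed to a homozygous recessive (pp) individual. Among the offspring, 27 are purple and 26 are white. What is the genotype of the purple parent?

Test cross: ? × pp
Offspring: 27 purple, 26 white — approximately 1:1.
A 1:1 ratio in a test cross indicates the unknown parent is heterozygous (Pp).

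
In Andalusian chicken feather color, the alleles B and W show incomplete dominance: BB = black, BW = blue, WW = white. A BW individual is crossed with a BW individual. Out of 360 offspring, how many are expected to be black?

Punnett square for BW × BW:
Offspring genotypes: 1 BB, 2 BW, 1 WW
Phenotype counts: 1 black, 2 blue, 1 white
black: 1 out of 4 → fraction 1/4
Expected count = 1/4 × 360 = 90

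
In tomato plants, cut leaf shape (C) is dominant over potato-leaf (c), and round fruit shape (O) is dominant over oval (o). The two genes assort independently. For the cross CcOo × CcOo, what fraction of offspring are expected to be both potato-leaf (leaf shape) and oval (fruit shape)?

Dihybrid cross CcOo × CcOo — consider each gene separately:
leaf shape: Cc × Cc → 1 CC, 2 Cc, 1 cc → 3 C_ : 1 cc (out of 4)
fruit shape: Oo × Oo → 1 OO, 2 Oo, 1 oo → 3 O_ : 1 oo (out of 4)
Looking for: potato-leaf (cc) and oval (oo)
P(potato-leaf) = 1/4, P(oval) = 1/4
P(both) = 1/4 × 1/4 = 1/16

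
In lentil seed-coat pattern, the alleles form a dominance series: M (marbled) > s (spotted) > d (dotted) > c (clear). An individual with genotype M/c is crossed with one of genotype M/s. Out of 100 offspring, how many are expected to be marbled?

Cross: M/c × M/s
Allele dominance: M > s > d > c
Offspring genotypes: 1 M/M, 1 M/s, 1 M/c, 1 s/c
Phenotype counts: 3 marbled, 1 spotted
marbled: 3 out of 4 → fraction 3/4
Expected count = 3/4 × 100 = 75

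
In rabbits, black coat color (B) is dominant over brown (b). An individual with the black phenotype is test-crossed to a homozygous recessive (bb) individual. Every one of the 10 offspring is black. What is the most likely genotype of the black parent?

Test cross: ? × bb
All offspring are black.
If the unknown parent were heterozygous (Bb), about half of 10 offspring would be brown; none are. The unknown parent is most likely homozygous dominant (BB).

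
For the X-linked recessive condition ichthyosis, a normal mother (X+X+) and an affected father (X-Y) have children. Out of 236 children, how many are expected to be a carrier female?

Cross: X+X+ × X-Y
Offspring: 2 X+X-, 2 X+Y
Probability of a carrier female: 2/4 = 1/2
Expected count = 1/2 × 236 = 118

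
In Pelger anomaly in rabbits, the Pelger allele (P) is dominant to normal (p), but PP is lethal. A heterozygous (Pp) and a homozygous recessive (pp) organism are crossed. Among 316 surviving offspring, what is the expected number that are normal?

Cross: Pp × pp
Punnett square offspring (before lethality): 2 Pp, 2 pp
No PP offspring are produced in this cross.
normal: 2 out of 4 → fraction 1/2
Expected count = 1/2 × 316 = 158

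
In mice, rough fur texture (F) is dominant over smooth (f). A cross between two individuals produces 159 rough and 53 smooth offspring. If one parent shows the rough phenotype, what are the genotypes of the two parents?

Observed offspring: 159 rough, 53 smooth
The observed ratio simplifies to 3:1. Smooth (ff) offspring appear, so each parent must contribute one f allele. The parent stated to show rough carries F, so it is Ff. The other parent is then either Ff or ff: Ff × ff would give a 1:1 split, whereas Ff × Ff gives 3:1 — matching the data. So both parents are heterozygous (Ff × Ff).
Parent genotypes: Ff × Ff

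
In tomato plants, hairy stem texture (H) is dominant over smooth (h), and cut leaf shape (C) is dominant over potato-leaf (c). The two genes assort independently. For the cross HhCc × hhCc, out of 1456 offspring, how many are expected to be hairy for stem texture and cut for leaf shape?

Dihybrid cross HhCc × hhCc — consider each gene separately:
stem texture: Hh × hh → 2 Hh, 2 hh → 2 H_ : 2 hh (out of 4)
leaf shape: Cc × Cc → 1 CC, 2 Cc, 1 cc → 3 C_ : 1 cc (out of 4)
Looking for: hairy (H_) and cut (C_)
P(hairy) = 2/4, P(cut) = 3/4
P(both) = 2/4 × 3/4 = 6/16 = 3/8
Expected count = 3/8 × 1456 = 546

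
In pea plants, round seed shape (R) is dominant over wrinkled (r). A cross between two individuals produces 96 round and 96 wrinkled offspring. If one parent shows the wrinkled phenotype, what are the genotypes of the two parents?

Observed offspring: 96 round, 96 wrinkled
The observed ratio simplifies to 1:1. One parent shows wrinkled, so its genotype must be rr. A 1:1 offspring split requires the other parent to be heterozygous (Rr).
Parent genotypes: rr × Rr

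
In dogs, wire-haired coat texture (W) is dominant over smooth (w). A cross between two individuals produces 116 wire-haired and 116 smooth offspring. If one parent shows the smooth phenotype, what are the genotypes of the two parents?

Observed offspring: 116 wire-haired, 116 smooth
The observed ratio simplifies to 1:1. One parent shows smooth, so its genotype must be ww. A 1:1 offspring split requires the other parent to be heterozygous (Ww).
Parent genotypes: ww × Ww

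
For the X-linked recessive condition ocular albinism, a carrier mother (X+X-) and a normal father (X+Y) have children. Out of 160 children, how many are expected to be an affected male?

Cross: X+X- × X+Y
Offspring: 1 X+X+, 1 X+Y, 1 X+X-, 1 X-Y
Probability of an affected male: 1/4
Expected count = 1/4 × 160 = 40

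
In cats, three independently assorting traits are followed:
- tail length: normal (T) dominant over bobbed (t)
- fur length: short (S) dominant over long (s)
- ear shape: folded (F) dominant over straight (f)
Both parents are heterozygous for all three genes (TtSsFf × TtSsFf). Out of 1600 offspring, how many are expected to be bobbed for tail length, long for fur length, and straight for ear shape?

Trihybrid cross: TtSsFf × TtSsFf
Each trait segregates independently with a 3:1 phenotypic ratio, so each gene contributes 3/4 (dominant) or 1/4 (recessive).
Target: bobbed (tail length), long (fur length), straight (ear shape)
Probability = product of independent per-trait probabilities
= 1/4 × 1/4 × 1/4 = 1/64
Expected count = 1/64 × 1600 = 25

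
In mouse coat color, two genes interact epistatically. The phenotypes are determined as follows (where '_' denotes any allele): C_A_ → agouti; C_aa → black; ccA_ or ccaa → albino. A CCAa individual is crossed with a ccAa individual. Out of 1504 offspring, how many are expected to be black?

Cross: CCAa × ccAa — consider each gene separately:
C gene: CC × cc → 4 Cc → 4 C_ (out of 4)
A gene: Aa × Aa → 1 AA, 2 Aa, 1 aa → 3 A_ : 1 aa (out of 4)
Genotype classes (out of 4 × 4 = 16): C_A_ = 4×3 = 12; C_aa = 4×1 = 4
Apply the phenotype rules: C_A_ (12) → agouti; C_aa (4) → black
Phenotype counts (out of 16): 12 agouti, 4 black
black: 4 out of 16 → fraction 1/4
Expected count = 1/4 × 1504 = 376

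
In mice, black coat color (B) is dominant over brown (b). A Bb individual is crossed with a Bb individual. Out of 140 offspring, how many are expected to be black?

Punnett square for Bb × Bb:
Offspring genotypes: 1 BB, 2 Bb, 1 bb
black: 3, brown: 1
black: 3 out of 4 → fraction 3/4
Expected count = 3/4 × 140 = 105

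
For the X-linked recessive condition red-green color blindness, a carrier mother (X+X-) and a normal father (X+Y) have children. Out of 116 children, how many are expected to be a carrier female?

Cross: X+X- × X+Y
Offspring: 1 X+X+, 1 X+Y, 1 X+X-, 1 X-Y
Probability of a carrier female: 1/4
Expected count = 1/4 × 116 = 29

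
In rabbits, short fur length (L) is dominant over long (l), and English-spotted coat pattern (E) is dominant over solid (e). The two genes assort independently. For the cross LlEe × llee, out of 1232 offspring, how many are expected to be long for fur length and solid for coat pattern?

Dihybrid cross LlEe × llee — consider each gene separately:
fur length: Ll × ll → 2 Ll, 2 ll → 2 L_ : 2 ll (out of 4)
coat pattern: Ee × ee → 2 Ee, 2 ee → 2 E_ : 2 ee (out of 4)
Looking for: long (ll) and solid (ee)
P(long) = 2/4, P(solid) = 2/4
P(both) = 2/4 × 2/4 = 4/16 = 1/4
Expected count = 1/4 × 1232 = 308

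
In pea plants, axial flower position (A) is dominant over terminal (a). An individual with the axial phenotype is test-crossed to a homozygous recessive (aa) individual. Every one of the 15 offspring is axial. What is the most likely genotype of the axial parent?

Test cross: ? × aa
All offspring are axial.
If the unknown parent were heterozygous (Aa), about half of 15 offspring would be terminal; none are. The unknown parent is most likely homozygous dominant (AA).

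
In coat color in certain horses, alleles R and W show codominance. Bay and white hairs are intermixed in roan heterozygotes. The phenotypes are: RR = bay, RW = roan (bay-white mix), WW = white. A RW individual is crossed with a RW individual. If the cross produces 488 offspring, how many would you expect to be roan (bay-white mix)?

Punnett square for RW × RW:
Offspring genotypes: 1 RR, 2 RW, 1 WW
Phenotype counts: 1 bay, 2 roan (bay-white mix), 1 white
roan (bay-white mix): 2 out of 4 → fraction 1/2
Expected count = 1/2 × 488 = 244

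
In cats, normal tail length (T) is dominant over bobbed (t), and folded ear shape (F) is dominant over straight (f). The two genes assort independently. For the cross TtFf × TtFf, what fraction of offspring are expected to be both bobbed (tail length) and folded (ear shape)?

Dihybrid cross TtFf × TtFf — consider each gene separately:
tail length: Tt × Tt → 1 TT, 2 Tt, 1 tt → 3 T_ : 1 tt (out of 4)
ear shape: Ff × Ff → 1 FF, 2 Ff, 1 ff → 3 F_ : 1 ff (out of 4)
Looking for: bobbed (tt) and folded (F_)
P(bobbed) = 1/4, P(folded) = 3/4
P(both) = 1/4 × 3/4 = 3/16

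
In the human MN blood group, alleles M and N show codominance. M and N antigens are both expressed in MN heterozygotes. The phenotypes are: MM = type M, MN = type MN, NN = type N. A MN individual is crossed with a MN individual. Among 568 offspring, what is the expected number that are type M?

Punnett square for MN × MN:
Offspring genotypes: 1 MM, 2 MN, 1 NN
Phenotype counts: 1 type M, 2 type MN, 1 type N
type M: 1 out of 4 → fraction 1/4
Expected count = 1/4 × 568 = 142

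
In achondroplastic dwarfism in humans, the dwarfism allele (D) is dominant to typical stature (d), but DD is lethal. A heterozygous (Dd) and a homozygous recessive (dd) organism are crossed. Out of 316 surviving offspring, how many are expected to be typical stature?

Cross: Dd × dd
Punnett square offspring (before lethality): 2 Dd, 2 dd
No DD offspring are produced in this cross.
typical stature: 2 out of 4 → fraction 1/2
Expected count = 1/2 × 316 = 158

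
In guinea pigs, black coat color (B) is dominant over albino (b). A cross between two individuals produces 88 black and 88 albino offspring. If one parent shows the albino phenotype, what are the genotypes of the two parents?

Observed offspring: 88 black, 88 albino
The observed ratio simplifies to 1:1. One parent shows albino, so its genotype must be bb. A 1:1 offspring split requires the other parent to be heterozygous (Bb).
Parent genotypes: bb × Bb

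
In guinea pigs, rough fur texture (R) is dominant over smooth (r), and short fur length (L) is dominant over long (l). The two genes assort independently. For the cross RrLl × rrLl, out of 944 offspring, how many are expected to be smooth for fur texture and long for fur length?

Dihybrid cross RrLl × rrLl — consider each gene separately:
fur texture: Rr × rr → 2 Rr, 2 rr → 2 R_ : 2 rr (out of 4)
fur length: Ll × Ll → 1 LL, 2 Ll, 1 ll → 3 L_ : 1 ll (out of 4)
Looking for: smooth (rr) and long (ll)
P(smooth) = 2/4, P(long) = 1/4
P(both) = 2/4 × 1/4 = 2/16 = 1/8
Expected count = 1/8 × 944 = 118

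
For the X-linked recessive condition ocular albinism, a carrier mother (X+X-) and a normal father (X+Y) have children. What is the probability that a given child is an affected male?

Cross: X+X- × X+Y
Offspring: 1 X+X+, 1 X+Y, 1 X+X-, 1 X-Y
Probability of an affected male: 1/4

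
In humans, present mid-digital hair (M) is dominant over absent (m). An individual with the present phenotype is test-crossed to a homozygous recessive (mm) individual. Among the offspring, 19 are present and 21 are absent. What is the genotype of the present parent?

Test cross: ? × mm
Offspring: 19 present, 21 absent — approximately 1:1.
A 1:1 ratio in a test cross indicates the unknown parent is heterozygous (Mm).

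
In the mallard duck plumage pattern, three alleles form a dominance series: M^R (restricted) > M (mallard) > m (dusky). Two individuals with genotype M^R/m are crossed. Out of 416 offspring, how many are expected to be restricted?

Cross: M^R/m × M^R/m
Allele dominance: M^R > M > m
Offspring genotypes: 1 M^R/M^R, 2 M^R/m, 1 m/m
Phenotype counts: 3 restricted, 1 dusky
restricted: 3 out of 4 → fraction 3/4
Expected count = 3/4 × 416 = 312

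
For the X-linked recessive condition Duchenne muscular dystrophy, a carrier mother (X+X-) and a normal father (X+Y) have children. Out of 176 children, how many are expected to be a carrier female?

Cross: X+X- × X+Y
Offspring: 1 X+X+, 1 X+Y, 1 X+X-, 1 X-Y
Probability of a carrier female: 1/4
Expected count = 1/4 × 176 = 44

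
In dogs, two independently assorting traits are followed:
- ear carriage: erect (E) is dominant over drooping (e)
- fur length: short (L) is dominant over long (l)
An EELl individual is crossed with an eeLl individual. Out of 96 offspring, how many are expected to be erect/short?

Dihybrid cross EELl × eeLl — consider each gene separately:
ear carriage: EE × ee → 4 Ee → 4 E_ (out of 4)
fur length: Ll × Ll → 1 LL, 2 Ll, 1 ll → 3 L_ : 1 ll (out of 4)
Combine (counts out of 4 × 4 = 16): erect/short (E_L_) = 4×3 = 12; erect/long (E_ll) = 4×1 = 4
Phenotype counts (out of 16): 12 erect/short, 4 erect/long
erect/short: 12 out of 16 → fraction 3/4
Expected count = 3/4 × 96 = 72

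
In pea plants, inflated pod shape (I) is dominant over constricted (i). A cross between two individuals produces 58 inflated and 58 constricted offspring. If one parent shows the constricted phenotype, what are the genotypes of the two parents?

Observed offspring: 58 inflated, 58 constricted
The observed ratio simplifies to 1:1. One parent shows constricted, so its genotype must be ii. A 1:1 offspring split requires the other parent to be heterozygous (Ii).
Parent genotypes: ii × Ii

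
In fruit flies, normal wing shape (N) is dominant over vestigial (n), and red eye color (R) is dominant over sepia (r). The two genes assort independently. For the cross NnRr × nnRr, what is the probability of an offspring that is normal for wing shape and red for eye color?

Dihybrid cross NnRr × nnRr — consider each gene separately:
wing shape: Nn × nn → 2 Nn, 2 nn → 2 N_ : 2 nn (out of 4)
eye color: Rr × Rr → 1 RR, 2 Rr, 1 rr → 3 R_ : 1 rr (out of 4)
Looking for: normal (N_) and red (R_)
P(normal) = 2/4, P(red) = 3/4
P(both) = 2/4 × 3/4 = 6/16 = 3/8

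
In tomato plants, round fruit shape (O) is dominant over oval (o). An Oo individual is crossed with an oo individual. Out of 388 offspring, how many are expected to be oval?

Punnett square for Oo × oo:
Offspring genotypes: 2 Oo, 2 oo
round: 2, oval: 2
oval: 2 out of 4 → fraction 1/2
Expected count = 1/2 × 388 = 194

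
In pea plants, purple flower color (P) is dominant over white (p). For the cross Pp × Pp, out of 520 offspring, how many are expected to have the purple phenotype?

Punnett square for Pp × Pp:
Offspring genotypes: 1 PP, 2 Pp, 1 pp
Total offspring: 4
Count with target: 3
Probability: 3/4
Expected count = 3/4 × 520 = 390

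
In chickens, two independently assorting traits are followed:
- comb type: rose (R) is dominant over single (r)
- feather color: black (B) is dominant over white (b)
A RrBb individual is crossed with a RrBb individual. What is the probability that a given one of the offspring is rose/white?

Dihybrid cross RrBb × RrBb — consider each gene separately:
comb type: Rr × Rr → 1 RR, 2 Rr, 1 rr → 3 R_ : 1 rr (out of 4)
feather color: Bb × Bb → 1 BB, 2 Bb, 1 bb → 3 B_ : 1 bb (out of 4)
Combine (counts out of 4 × 4 = 16): rose/black (R_B_) = 3×3 = 9; rose/white (R_bb) = 3×1 = 3; single/black (rrB_) = 1×3 = 3; single/white (rrbb) = 1×1 = 1
Phenotype counts (out of 16): 9 rose/black, 3 rose/white, 3 single/black, 1 single/white
rose/white: 3 out of 16
Probability: 3/16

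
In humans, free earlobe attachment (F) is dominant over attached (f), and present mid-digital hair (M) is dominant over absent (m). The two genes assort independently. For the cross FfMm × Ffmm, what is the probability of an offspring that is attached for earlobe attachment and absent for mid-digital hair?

Dihybrid cross FfMm × Ffmm — consider each gene separately:
earlobe attachment: Ff × Ff → 1 FF, 2 Ff, 1 ff → 3 F_ : 1 ff (out of 4)
mid-digital hair: Mm × mm → 2 Mm, 2 mm → 2 M_ : 2 mm (out of 4)
Looking for: attached (ff) and absent (mm)
P(attached) = 1/4, P(absent) = 2/4
P(both) = 1/4 × 2/4 = 2/16 = 1/8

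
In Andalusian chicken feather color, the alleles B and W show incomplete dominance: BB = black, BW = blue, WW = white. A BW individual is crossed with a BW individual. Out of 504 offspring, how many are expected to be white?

Punnett square for BW × BW:
Offspring genotypes: 1 BB, 2 BW, 1 WW
Phenotype counts: 1 black, 2 blue, 1 white
white: 1 out of 4 → fraction 1/4
Expected count = 1/4 × 504 = 126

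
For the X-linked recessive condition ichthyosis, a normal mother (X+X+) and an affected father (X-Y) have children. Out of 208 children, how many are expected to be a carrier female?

Cross: X+X+ × X-Y
Offspring: 2 X+X-, 2 X+Y
Probability of a carrier female: 2/4 = 1/2
Expected count = 1/2 × 208 = 104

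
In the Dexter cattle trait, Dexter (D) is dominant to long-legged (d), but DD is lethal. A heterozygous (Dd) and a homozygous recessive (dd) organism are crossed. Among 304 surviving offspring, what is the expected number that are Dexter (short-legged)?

Cross: Dd × dd
Punnett square offspring (before lethality): 2 Dd, 2 dd
No DD offspring are produced in this cross.
Dexter (short-legged): 2 out of 4 → fraction 1/2
Expected count = 1/2 × 304 = 152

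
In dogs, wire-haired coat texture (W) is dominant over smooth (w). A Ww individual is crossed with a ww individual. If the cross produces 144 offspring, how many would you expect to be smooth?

Punnett square for Ww × ww:
Offspring genotypes: 2 Ww, 2 ww
wire-haired: 2, smooth: 2
smooth: 2 out of 4 → fraction 1/2
Expected count = 1/2 × 144 = 72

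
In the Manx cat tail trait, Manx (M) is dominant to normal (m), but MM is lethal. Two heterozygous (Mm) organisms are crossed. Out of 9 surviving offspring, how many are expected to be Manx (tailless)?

Cross: Mm × Mm
Punnett square offspring (before lethality): 1 MM, 2 Mm, 1 mm
The MM genotype is lethal (embryos die); surviving offspring: 2 Mm, 1 mm
Manx (tailless): 2 out of 3 → fraction 2/3
Expected count = 2/3 × 9 = 6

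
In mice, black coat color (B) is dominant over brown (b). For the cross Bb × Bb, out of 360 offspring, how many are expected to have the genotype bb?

Punnett square for Bb × Bb:
Offspring genotypes: 1 BB, 2 Bb, 1 bb
Total offspring: 4
Count with target: 1
Probability: 1/4
Expected count = 1/4 × 360 = 90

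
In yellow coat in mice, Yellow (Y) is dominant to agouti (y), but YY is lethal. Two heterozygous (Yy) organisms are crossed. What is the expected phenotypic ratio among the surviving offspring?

Cross: Yy × Yy
Punnett square offspring (before lethality): 1 YY, 2 Yy, 1 yy
The YY genotype is lethal (embryos die); surviving offspring: 2 Yy, 1 yy
Ratio: 2 yellow : 1 agouti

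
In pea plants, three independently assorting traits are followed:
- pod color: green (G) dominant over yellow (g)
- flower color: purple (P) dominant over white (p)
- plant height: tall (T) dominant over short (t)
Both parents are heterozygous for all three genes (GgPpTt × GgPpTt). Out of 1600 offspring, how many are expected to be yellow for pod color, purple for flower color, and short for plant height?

Trihybrid cross: GgPpTt × GgPpTt
Each trait segregates independently with a 3:1 phenotypic ratio, so each gene contributes 3/4 (dominant) or 1/4 (recessive).
Target: yellow (pod color), purple (flower color), short (plant height)
Probability = product of independent per-trait probabilities
= 1/4 × 3/4 × 1/4 = 3/64
Expected count = 3/64 × 1600 = 75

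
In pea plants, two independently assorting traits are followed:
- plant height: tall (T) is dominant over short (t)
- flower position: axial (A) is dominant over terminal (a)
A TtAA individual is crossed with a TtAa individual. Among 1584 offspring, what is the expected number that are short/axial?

Dihybrid cross TtAA × TtAa — consider each gene separately:
plant height: Tt × Tt → 1 TT, 2 Tt, 1 tt → 3 T_ : 1 tt (out of 4)
flower position: AA × Aa → 2 AA, 2 Aa → 4 A_ (out of 4)
Combine (counts out of 4 × 4 = 16): tall/axial (T_A_) = 3×4 = 12; short/axial (ttA_) = 1×4 = 4
Phenotype counts (out of 16): 12 tall/axial, 4 short/axial
short/axial: 4 out of 16 → fraction 1/4
Expected count = 1/4 × 1584 = 396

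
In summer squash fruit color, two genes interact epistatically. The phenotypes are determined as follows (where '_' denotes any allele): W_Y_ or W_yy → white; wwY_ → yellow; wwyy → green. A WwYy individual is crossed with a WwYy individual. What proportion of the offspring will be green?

Cross: WwYy × WwYy — consider each gene separately:
W gene: Ww × Ww → 1 WW, 2 Ww, 1 ww → 3 W_ : 1 ww (out of 4)
Y gene: Yy × Yy → 1 YY, 2 Yy, 1 yy → 3 Y_ : 1 yy (out of 4)
Genotype classes (out of 4 × 4 = 16): W_Y_ = 3×3 = 9; W_yy = 3×1 = 3; wwY_ = 1×3 = 3; wwyy = 1×1 = 1
Apply the phenotype rules: W_Y_ (9) + W_yy (3) → white; wwY_ (3) → yellow; wwyy (1) → green
Phenotype counts (out of 16): 12 white, 3 yellow, 1 green
green: 1 out of 16
Probability: 1/16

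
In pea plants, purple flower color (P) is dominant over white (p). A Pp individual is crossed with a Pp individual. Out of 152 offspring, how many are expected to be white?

Punnett square for Pp × Pp:
Offspring genotypes: 1 PP, 2 Pp, 1 pp
purple: 3, white: 1
white: 1 out of 4 → fraction 1/4
Expected count = 1/4 × 152 = 38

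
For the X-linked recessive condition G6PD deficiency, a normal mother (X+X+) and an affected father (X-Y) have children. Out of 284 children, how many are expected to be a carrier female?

Cross: X+X+ × X-Y
Offspring: 2 X+X-, 2 X+Y
Probability of a carrier female: 2/4 = 1/2
Expected count = 1/2 × 284 = 142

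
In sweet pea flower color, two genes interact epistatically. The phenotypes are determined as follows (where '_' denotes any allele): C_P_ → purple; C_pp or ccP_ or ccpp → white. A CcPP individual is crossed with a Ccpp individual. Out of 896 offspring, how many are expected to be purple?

Cross: CcPP × Ccpp — consider each gene separately:
C gene: Cc × Cc → 1 CC, 2 Cc, 1 cc → 3 C_ : 1 cc (out of 4)
P gene: PP × pp → 4 Pp → 4 P_ (out of 4)
Genotype classes (out of 4 × 4 = 16): C_P_ = 3×4 = 12; ccP_ = 1×4 = 4
Apply the phenotype rules: C_P_ (12) → purple; ccP_ (4) → white
Phenotype counts (out of 16): 12 purple, 4 white
purple: 12 out of 16 → fraction 3/4
Expected count = 3/4 × 896 = 672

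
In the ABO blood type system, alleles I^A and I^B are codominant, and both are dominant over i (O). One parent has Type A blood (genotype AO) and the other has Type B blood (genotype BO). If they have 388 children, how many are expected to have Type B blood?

Cross: AO × BO
Possible offspring genotypes: 1 AB, 1 AO, 1 BO, 1 OO
Blood type counts: 1 Type AB, 1 Type A, 1 Type B, 1 Type O
Probability of Type B: 1/4
Expected count = 1/4 × 388 = 97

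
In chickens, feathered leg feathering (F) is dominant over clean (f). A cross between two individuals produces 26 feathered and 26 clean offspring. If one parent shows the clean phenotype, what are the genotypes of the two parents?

Observed offspring: 26 feathered, 26 clean
The observed ratio simplifies to 1:1. One parent shows clean, so its genotype must be ff. A 1:1 offspring split requires the other parent to be heterozygous (Ff).
Parent genotypes: ff × Ff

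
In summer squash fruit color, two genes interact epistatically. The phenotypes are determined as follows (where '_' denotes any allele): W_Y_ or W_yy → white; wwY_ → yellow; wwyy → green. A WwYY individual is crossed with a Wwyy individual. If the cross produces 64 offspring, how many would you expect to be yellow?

Cross: WwYY × Wwyy — consider each gene separately:
W gene: Ww × Ww → 1 WW, 2 Ww, 1 ww → 3 W_ : 1 ww (out of 4)
Y gene: YY × yy → 4 Yy → 4 Y_ (out of 4)
Genotype classes (out of 4 × 4 = 16): W_Y_ = 3×4 = 12; wwY_ = 1×4 = 4
Apply the phenotype rules: W_Y_ (12) → white; wwY_ (4) → yellow
Phenotype counts (out of 16): 12 white, 4 yellow
yellow: 4 out of 16 → fraction 1/4
Expected count = 1/4 × 64 = 16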